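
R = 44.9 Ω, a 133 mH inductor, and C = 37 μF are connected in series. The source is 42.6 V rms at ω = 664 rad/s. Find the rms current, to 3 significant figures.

651 mA

X_L = ωL = 88.3 Ω
X_C = 1/(ωC) = 40.7 Ω
Net reactance X = X_L − X_C = 47.6 Ω
Z = 44.9 + j47.6 Ω
|Z| = √(44.9² + 47.6²) = 65.4 Ω
I = V/|Z| = 42.6/65.4 = 651 mA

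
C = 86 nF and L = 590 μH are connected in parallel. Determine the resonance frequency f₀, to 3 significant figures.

22.3 kHz

ω₀ = 1/√(LC) = 1/√(0.00059 × 8.6e-08) = 140400 rad/s
f₀ = ω₀/(2π) = 22.3 kHz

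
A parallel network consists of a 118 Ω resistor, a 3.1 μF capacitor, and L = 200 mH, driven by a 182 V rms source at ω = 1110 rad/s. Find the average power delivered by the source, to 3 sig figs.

X_L = ωL = 222 Ω
X_C = 1/(ωC) = 291 Ω
Parallel: admittances add. Y = 1/R + 1/(jωL) + jωC
Y = (0.00847 − j0.00106) S
|Y| = 0.00854 S → |Z| = 1/|Y| = 117 Ω, ∠Z = −∠Y = 7.15°
I = V/|Z| = 1.55 A
P = VI cos φ = 182 × 1.55 × cos(7.15°) = 281 W

281 W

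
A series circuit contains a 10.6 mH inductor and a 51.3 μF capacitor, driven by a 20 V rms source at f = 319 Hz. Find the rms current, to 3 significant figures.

1.74 A

ω = 2πf = 2004 rad/s
X_L = ωL = 21.2 Ω
X_C = 1/(ωC) = 9.73 Ω
Net reactance X = X_L − X_C = 11.5 Ω
Z = j11.5 Ω
|Z| = √(0² + 11.5²) = 11.5 Ω
I = V/|Z| = 20/11.5 = 1.74 A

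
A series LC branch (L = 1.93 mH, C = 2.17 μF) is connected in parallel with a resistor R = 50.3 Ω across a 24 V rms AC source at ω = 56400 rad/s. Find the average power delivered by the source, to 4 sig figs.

X_L = ωL = 108.9 Ω
X_C = 1/(ωC) = 8.171 Ω
Branch 1: Z₁ = R = 50.30 Ω
Branch 2 (series LC): Z₂ = j(X_L − X_C) = j100.7 Ω
Parallel: Z = Z₁Z₂/(Z₁+Z₂), |Z| = 45.00 Ω, ∠Z = 26.55°
I = V/|Z| = 533.4 mA
P = VI cos φ = 24 × 0.5334 × cos(26.55°) = 11.45 W

11.45 W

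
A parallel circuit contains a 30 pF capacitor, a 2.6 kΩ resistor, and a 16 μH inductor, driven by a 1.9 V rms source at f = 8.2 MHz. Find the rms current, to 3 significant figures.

966 μA

ω = 2πf = 5.152e+07 rad/s
X_L = ωL = 824 Ω
X_C = 1/(ωC) = 647 Ω
Parallel: admittances add. Y = 1/R + 1/(jωL) + jωC
Y = (0.000385 + j0.000333) S
|Y| = 0.000508 S → |Z| = 1/|Y| = 1970 Ω, ∠Z = −∠Y = -40.9°
I = V/|Z| = 1.9/1970 = 966 μA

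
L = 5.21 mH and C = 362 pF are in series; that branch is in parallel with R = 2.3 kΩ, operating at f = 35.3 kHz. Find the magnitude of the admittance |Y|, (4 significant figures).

443.7 μS

ω = 2πf = 221800 rad/s
X_L = ωL = 1156 Ω
X_C = 1/(ωC) = 12450 Ω
Branch 1: Z₁ = R = 2300 Ω
Branch 2 (series LC): Z₂ = j(X_L − X_C) = −j11300 Ω
Parallel: Z = Z₁Z₂/(Z₁+Z₂), |Z| = 2254 Ω, ∠Z = -11.51°
|Y| = 1/|Z| = 443.7 μS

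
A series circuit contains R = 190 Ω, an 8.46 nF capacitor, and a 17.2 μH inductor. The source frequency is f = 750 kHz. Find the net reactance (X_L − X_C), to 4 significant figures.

55.97 Ω

ω = 2πf = 4.712e+06 rad/s
X_L = ωL = 81.05 Ω
X_C = 1/(ωC) = 25.08 Ω
X = 81.05 − 25.08 = 55.97 Ω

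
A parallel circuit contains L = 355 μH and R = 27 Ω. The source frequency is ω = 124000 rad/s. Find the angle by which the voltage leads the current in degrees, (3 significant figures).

31.5°

X_L = ωL = 44.0 Ω
Parallel: admittances add. Y = 1/R + 1/(jωL)
Y = (0.0370 − j0.0227) S
|Y| = 0.0434 S → |Z| = 1/|Y| = 23.0 Ω, ∠Z = −∠Y = 31.5°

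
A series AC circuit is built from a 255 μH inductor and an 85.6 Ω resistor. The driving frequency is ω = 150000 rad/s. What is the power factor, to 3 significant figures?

0.913

X_L = ωL = 38.2 Ω
Z = 85.6 + j38.2 Ω
|Z| = √(85.6² + 38.2²) = 93.8 Ω
∠Z = arctan(38.2/85.6) = 24.1°
cos φ = cos(24.1°) = 0.913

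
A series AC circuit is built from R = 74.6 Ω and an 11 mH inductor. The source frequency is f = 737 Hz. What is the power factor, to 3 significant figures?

ω = 2πf = 4631 rad/s
X_L = ωL = 50.9 Ω
Z = 74.6 + j50.9 Ω
|Z| = √(74.6² + 50.9²) = 90.3 Ω
∠Z = arctan(50.9/74.6) = 34.3°
cos φ = cos(34.3°) = 0.826

0.826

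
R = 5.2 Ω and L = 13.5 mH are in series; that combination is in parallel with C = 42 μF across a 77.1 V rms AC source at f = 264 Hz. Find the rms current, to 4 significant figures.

ω = 2πf = 1659 rad/s
X_L = ωL = 22.39 Ω
X_C = 1/(ωC) = 14.35 Ω
Branch 1 (R+jX_L): Z₁ = 5.200 + j22.39 Ω, |Z₁| = 22.99 Ω
Branch 2 (−jX_C): Z₂ = −j14.35 Ω
Parallel: Z = Z₁Z₂/(Z₁+Z₂), |Z| = 34.46 Ω, ∠Z = -70.18°
I = V/|Z| = 77.1/34.46 = 2.237 A

2.237 A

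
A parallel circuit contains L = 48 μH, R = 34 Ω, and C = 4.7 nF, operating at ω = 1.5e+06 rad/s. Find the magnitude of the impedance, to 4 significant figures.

X_L = ωL = 72.00 Ω
X_C = 1/(ωC) = 141.8 Ω
Parallel: admittances add. Y = 1/R + 1/(jωL) + jωC
Y = (0.02941 − j0.006839) S
|Y| = 0.03020 S → |Z| = 1/|Y| = 33.12 Ω, ∠Z = −∠Y = 13.09°

33.12 Ω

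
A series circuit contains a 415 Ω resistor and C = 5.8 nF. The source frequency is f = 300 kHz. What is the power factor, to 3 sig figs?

0.977

ω = 2πf = 1.885e+06 rad/s
X_C = 1/(ωC) = 91.5 Ω
Z = 415 − j91.5 Ω
|Z| = √(415² + 91.5²) = 425 Ω
∠Z = arctan(-91.5/415) = -12.4°
cos φ = cos(-12.4°) = 0.977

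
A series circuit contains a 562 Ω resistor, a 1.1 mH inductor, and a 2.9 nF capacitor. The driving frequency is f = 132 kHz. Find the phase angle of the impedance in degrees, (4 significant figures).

ω = 2πf = 829400 rad/s
X_L = ωL = 912.3 Ω
X_C = 1/(ωC) = 415.8 Ω
Net reactance X = X_L − X_C = 496.6 Ω
Z = 562.0 + j496.6 Ω
|Z| = √(562.0² + 496.6²) = 749.9 Ω
∠Z = arctan(496.6/562.0) = 41.46°

41.46°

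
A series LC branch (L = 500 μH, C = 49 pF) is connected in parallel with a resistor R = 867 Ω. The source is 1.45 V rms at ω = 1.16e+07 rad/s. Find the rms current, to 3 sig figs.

1.71 mA

X_L = ωL = 5800 Ω
X_C = 1/(ωC) = 1760 Ω
Branch 1: Z₁ = R = 867 Ω
Branch 2 (series LC): Z₂ = j(X_L − X_C) = j4040 Ω
Parallel: Z = Z₁Z₂/(Z₁+Z₂), |Z| = 848 Ω, ∠Z = 12.1°
I = V/|Z| = 1.45/848 = 1.71 mA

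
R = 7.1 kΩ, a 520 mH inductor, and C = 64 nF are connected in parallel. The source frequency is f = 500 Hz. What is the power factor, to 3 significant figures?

0.324

ω = 2πf = 3142 rad/s
X_L = ωL = 1630 Ω
X_C = 1/(ωC) = 4970 Ω
Parallel: admittances add. Y = 1/R + 1/(jωL) + jωC
Y = (0.000141 − j0.000411) S
|Y| = 0.000435 S → |Z| = 1/|Y| = 2300 Ω, ∠Z = −∠Y = 71.1°
cos φ = cos(71.1°) = 0.324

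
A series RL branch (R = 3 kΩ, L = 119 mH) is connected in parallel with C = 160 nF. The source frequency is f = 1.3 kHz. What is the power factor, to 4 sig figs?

0.2421

ω = 2πf = 8168 rad/s
X_L = ωL = 972.0 Ω
X_C = 1/(ωC) = 765.2 Ω
Branch 1 (R+jX_L): Z₁ = 3000 + j972.0 Ω, |Z₁| = 3154 Ω
Branch 2 (−jX_C): Z₂ = −j765.2 Ω
Parallel: Z = Z₁Z₂/(Z₁+Z₂), |Z| = 802.4 Ω, ∠Z = -75.99°
cos φ = cos(-75.99°) = 0.2421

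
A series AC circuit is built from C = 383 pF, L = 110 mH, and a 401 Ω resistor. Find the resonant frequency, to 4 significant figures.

24.52 kHz

ω₀ = 1/√(LC) = 1/√(0.11 × 3.83e-10) = 154100 rad/s
f₀ = ω₀/(2π) = 24.52 kHz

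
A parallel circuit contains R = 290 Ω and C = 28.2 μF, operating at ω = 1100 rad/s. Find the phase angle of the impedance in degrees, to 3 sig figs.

X_C = 1/(ωC) = 32.2 Ω
Parallel: admittances add. Y = 1/R + jωC
Y = (0.00345 + j0.0310) S
|Y| = 0.0312 S → |Z| = 1/|Y| = 32.0 Ω, ∠Z = −∠Y = -83.7°

-83.7°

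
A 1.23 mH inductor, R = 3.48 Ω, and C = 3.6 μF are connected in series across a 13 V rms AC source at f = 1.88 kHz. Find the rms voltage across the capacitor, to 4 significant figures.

31.72 V

ω = 2πf = 11810 rad/s
X_L = ωL = 14.53 Ω
X_C = 1/(ωC) = 23.52 Ω
Net reactance X = X_L − X_C = -8.987 Ω
Z = 3.480 − j8.987 Ω
|Z| = √(3.480² + 8.987²) = 9.637 Ω
I = V/|Z| = 1.349 A
V_C = I·|Z_C| = 1.349 × 23.52 = 31.72 V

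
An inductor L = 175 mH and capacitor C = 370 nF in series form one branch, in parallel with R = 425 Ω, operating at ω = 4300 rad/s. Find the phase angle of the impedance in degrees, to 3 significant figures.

73.7°

X_L = ωL = 752 Ω
X_C = 1/(ωC) = 629 Ω
Branch 1: Z₁ = R = 425 Ω
Branch 2 (series LC): Z₂ = j(X_L − X_C) = j124 Ω
Parallel: Z = Z₁Z₂/(Z₁+Z₂), |Z| = 119 Ω, ∠Z = 73.7°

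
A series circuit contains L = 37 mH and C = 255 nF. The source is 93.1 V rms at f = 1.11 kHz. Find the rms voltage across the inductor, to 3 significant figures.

ω = 2πf = 6974 rad/s
X_L = ωL = 258 Ω
X_C = 1/(ωC) = 562 Ω
Net reactance X = X_L − X_C = -304 Ω
Z = − j304 Ω
|Z| = √(0² + 304²) = 304 Ω
I = V/|Z| = 306 mA
V_L = I·|Z_L| = 0.306 × 258 = 79.0 V

79.0 V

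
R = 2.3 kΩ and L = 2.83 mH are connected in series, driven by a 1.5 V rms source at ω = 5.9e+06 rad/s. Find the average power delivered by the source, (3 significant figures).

18.2 μW

X_L = ωL = 16700 Ω
Z = 2300 + j16700 Ω
|Z| = √(2300² + 16700²) = 16900 Ω
∠Z = arctan(16700/2300) = 82.2°
I = V/|Z| = 89.0 μA
P = VI cos φ = 1.5 × 8.9e-05 × cos(82.2°) = 18.2 μW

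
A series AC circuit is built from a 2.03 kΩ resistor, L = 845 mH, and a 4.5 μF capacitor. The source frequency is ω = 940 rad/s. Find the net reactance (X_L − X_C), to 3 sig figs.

X_L = ωL = 794 Ω
X_C = 1/(ωC) = 236 Ω
X = 794 − 236 = 558 Ω

558 Ω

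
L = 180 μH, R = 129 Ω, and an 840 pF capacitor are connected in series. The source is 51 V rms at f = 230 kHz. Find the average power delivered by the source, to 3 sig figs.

1.00 W

ω = 2πf = 1.445e+06 rad/s
X_L = ωL = 260 Ω
X_C = 1/(ωC) = 824 Ω
Net reactance X = X_L − X_C = -564 Ω
Z = 129 − j564 Ω
|Z| = √(129² + 564²) = 578 Ω
∠Z = arctan(-564/129) = -77.1°
I = V/|Z| = 88.2 mA
P = VI cos φ = 51 × 0.0882 × cos(-77.1°) = 1.00 W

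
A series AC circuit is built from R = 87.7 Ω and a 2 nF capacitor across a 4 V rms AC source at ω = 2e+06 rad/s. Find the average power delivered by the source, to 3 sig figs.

X_C = 1/(ωC) = 250 Ω
Z = 87.7 − j250 Ω
|Z| = √(87.7² + 250²) = 265 Ω
∠Z = arctan(-250/87.7) = -70.7°
I = V/|Z| = 15.1 mA
P = VI cos φ = 4 × 0.0151 × cos(-70.7°) = 20.0 mW

20.0 mW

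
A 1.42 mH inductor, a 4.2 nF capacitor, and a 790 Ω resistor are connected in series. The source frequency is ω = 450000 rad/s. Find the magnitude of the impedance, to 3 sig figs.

X_L = ωL = 639 Ω
X_C = 1/(ωC) = 529 Ω
Net reactance X = X_L − X_C = 110 Ω
Z = 790 + j110 Ω
|Z| = √(790² + 110²) = 798 Ω

798 Ω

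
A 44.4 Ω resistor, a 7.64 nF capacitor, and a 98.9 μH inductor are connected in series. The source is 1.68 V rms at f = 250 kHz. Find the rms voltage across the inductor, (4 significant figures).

3.085 V

ω = 2πf = 1.571e+06 rad/s
X_L = ωL = 155.4 Ω
X_C = 1/(ωC) = 83.33 Ω
Net reactance X = X_L − X_C = 72.02 Ω
Z = 44.40 + j72.02 Ω
|Z| = √(44.40² + 72.02²) = 84.61 Ω
I = V/|Z| = 19.86 mA
V_L = I·|Z_L| = 0.01986 × 155.4 = 3.085 V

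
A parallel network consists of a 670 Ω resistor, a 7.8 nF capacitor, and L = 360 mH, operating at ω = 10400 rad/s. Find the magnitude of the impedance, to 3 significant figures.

665 Ω

X_L = ωL = 3740 Ω
X_C = 1/(ωC) = 12300 Ω
Parallel: admittances add. Y = 1/R + 1/(jωL) + jωC
Y = (0.00149 − j0.000186) S
|Y| = 0.00150 S → |Z| = 1/|Y| = 665 Ω, ∠Z = −∠Y = 7.10°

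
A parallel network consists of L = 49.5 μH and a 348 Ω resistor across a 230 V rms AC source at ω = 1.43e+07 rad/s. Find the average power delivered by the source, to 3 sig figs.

X_L = ωL = 708 Ω
Parallel: admittances add. Y = 1/R + 1/(jωL)
Y = (0.00287 − j0.00141) S
|Y| = 0.00320 S → |Z| = 1/|Y| = 312 Ω, ∠Z = −∠Y = 26.2°
I = V/|Z| = 736 mA
P = VI cos φ = 230 × 0.736 × cos(26.2°) = 152 W

152 W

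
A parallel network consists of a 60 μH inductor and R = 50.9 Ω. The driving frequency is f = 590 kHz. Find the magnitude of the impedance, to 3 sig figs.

ω = 2πf = 3.707e+06 rad/s
X_L = ωL = 222 Ω
Parallel: admittances add. Y = 1/R + 1/(jωL)
Y = (0.0196 − j0.00450) S
|Y| = 0.0202 S → |Z| = 1/|Y| = 49.6 Ω, ∠Z = −∠Y = 12.9°

49.6 Ω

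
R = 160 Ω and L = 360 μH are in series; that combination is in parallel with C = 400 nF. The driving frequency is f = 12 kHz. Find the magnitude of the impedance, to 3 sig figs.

ω = 2πf = 75400 rad/s
X_L = ωL = 27.1 Ω
X_C = 1/(ωC) = 33.2 Ω
Branch 1 (R+jX_L): Z₁ = 160 + j27.1 Ω, |Z₁| = 162 Ω
Branch 2 (−jX_C): Z₂ = −j33.2 Ω
Parallel: Z = Z₁Z₂/(Z₁+Z₂), |Z| = 33.6 Ω, ∠Z = -78.2°

33.6 Ω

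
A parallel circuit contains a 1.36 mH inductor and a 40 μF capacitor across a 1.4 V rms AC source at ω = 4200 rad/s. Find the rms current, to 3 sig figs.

9.90 mA

X_L = ωL = 5.71 Ω
X_C = 1/(ωC) = 5.95 Ω
Parallel: admittances add. Y = 1/(jωL) + jωC
Y = (0 − j0.00707) S
|Y| = 0.00707 S → |Z| = 1/|Y| = 141 Ω, ∠Z = −∠Y = 90.0°
I = V/|Z| = 1.4/141 = 9.90 mA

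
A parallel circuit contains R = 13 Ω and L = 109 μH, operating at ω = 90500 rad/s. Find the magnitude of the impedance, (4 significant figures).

7.858 Ω

X_L = ωL = 9.865 Ω
Parallel: admittances add. Y = 1/R + 1/(jωL)
Y = (0.07692 − j0.1014) S
|Y| = 0.1273 S → |Z| = 1/|Y| = 7.858 Ω, ∠Z = −∠Y = 52.81°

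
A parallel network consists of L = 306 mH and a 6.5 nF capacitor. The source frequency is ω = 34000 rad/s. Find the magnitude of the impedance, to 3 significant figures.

X_L = ωL = 10400 Ω
X_C = 1/(ωC) = 4520 Ω
Parallel: admittances add. Y = 1/(jωL) + jωC
Y = (0 + j0.000125) S
|Y| = 0.000125 S → |Z| = 1/|Y| = 8010 Ω, ∠Z = −∠Y = -90.0°

8010 Ω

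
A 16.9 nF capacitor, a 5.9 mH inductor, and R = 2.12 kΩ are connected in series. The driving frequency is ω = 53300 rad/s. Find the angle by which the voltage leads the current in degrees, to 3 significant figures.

X_L = ωL = 314 Ω
X_C = 1/(ωC) = 1110 Ω
Net reactance X = X_L − X_C = -796 Ω
Z = 2120 − j796 Ω
|Z| = √(2120² + 796²) = 2260 Ω
∠Z = arctan(-796/2120) = -20.6°

-20.6°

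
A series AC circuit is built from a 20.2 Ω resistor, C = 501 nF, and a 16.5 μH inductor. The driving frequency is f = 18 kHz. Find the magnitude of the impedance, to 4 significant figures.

25.63 Ω

ω = 2πf = 113100 rad/s
X_L = ωL = 1.866 Ω
X_C = 1/(ωC) = 17.65 Ω
Net reactance X = X_L − X_C = -15.78 Ω
Z = 20.20 − j15.78 Ω
|Z| = √(20.20² + 15.78²) = 25.63 Ω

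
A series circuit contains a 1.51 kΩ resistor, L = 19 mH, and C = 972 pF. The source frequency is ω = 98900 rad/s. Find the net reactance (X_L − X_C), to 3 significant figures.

-8520 Ω

X_L = ωL = 1880 Ω
X_C = 1/(ωC) = 10400 Ω
X = 1880 − 10400 = -8520 Ω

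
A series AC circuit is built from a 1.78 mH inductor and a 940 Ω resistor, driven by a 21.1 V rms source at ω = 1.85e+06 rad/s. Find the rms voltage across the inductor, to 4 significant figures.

X_L = ωL = 3293 Ω
Z = 940.0 + j3293 Ω
|Z| = √(940.0² + 3293²) = 3425 Ω
I = V/|Z| = 6.161 mA
V_L = I·|Z_L| = 0.006161 × 3293 = 20.29 V

20.29 V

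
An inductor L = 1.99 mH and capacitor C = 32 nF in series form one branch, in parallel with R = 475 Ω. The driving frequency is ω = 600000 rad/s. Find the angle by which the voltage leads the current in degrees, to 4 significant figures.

X_L = ωL = 1194 Ω
X_C = 1/(ωC) = 52.08 Ω
Branch 1: Z₁ = R = 475.0 Ω
Branch 2 (series LC): Z₂ = j(X_L − X_C) = j1142 Ω
Parallel: Z = Z₁Z₂/(Z₁+Z₂), |Z| = 438.6 Ω, ∠Z = 22.59°

22.59°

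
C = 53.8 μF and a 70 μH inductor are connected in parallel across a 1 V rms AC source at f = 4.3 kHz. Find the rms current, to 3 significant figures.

925 mA

ω = 2πf = 27020 rad/s
X_L = ωL = 1.89 Ω
X_C = 1/(ωC) = 0.688 Ω
Parallel: admittances add. Y = 1/(jωL) + jωC
Y = (0 + j0.925) S
|Y| = 0.925 S → |Z| = 1/|Y| = 1.08 Ω, ∠Z = −∠Y = -90.0°
I = V/|Z| = 1/1.08 = 925 mA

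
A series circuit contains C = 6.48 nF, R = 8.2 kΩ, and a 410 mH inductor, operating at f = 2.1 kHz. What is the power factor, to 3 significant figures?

0.794

ω = 2πf = 13190 rad/s
X_L = ωL = 5410 Ω
X_C = 1/(ωC) = 11700 Ω
Net reactance X = X_L − X_C = -6290 Ω
Z = 8200 − j6290 Ω
|Z| = √(8200² + 6290²) = 10300 Ω
∠Z = arctan(-6290/8200) = -37.5°
cos φ = cos(-37.5°) = 0.794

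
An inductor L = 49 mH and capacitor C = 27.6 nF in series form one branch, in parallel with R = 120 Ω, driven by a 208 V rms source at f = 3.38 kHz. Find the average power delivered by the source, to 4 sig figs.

ω = 2πf = 21240 rad/s
X_L = ωL = 1041 Ω
X_C = 1/(ωC) = 1706 Ω
Branch 1: Z₁ = R = 120.0 Ω
Branch 2 (series LC): Z₂ = j(X_L − X_C) = −j665.4 Ω
Parallel: Z = Z₁Z₂/(Z₁+Z₂), |Z| = 118.1 Ω, ∠Z = -10.22°
I = V/|Z| = 1.761 A
P = VI cos φ = 208 × 1.761 × cos(-10.22°) = 360.5 W

360.5 W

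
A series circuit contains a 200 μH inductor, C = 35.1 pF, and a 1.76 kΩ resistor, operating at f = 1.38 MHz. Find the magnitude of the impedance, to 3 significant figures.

2350 Ω

ω = 2πf = 8.671e+06 rad/s
X_L = ωL = 1730 Ω
X_C = 1/(ωC) = 3290 Ω
Net reactance X = X_L − X_C = -1550 Ω
Z = 1760 − j1550 Ω
|Z| = √(1760² + 1550²) = 2350 Ω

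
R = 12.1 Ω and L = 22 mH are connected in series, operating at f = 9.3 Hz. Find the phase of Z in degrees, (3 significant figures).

6.06°

ω = 2πf = 58.43 rad/s
X_L = ωL = 1.29 Ω
Z = 12.1 + j1.29 Ω
|Z| = √(12.1² + 1.29²) = 12.2 Ω
∠Z = arctan(1.29/12.1) = 6.06°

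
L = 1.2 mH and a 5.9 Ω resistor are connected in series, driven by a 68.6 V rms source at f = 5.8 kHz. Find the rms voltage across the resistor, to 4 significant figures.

9.172 V

ω = 2πf = 36440 rad/s
X_L = ωL = 43.73 Ω
Z = 5.900 + j43.73 Ω
|Z| = √(5.900² + 43.73²) = 44.13 Ω
I = V/|Z| = 1.555 A
V_R = I·|Z_R| = 1.555 × 5.900 = 9.172 V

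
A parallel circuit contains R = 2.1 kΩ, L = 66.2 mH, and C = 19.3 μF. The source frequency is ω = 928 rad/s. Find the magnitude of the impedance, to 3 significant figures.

588 Ω

X_L = ωL = 61.4 Ω
X_C = 1/(ωC) = 55.8 Ω
Parallel: admittances add. Y = 1/R + 1/(jωL) + jωC
Y = (0.000476 + j0.00163) S
|Y| = 0.00170 S → |Z| = 1/|Y| = 588 Ω, ∠Z = −∠Y = -73.7°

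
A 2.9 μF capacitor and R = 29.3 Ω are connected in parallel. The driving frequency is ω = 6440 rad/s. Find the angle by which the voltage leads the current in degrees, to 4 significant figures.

X_C = 1/(ωC) = 53.54 Ω
Parallel: admittances add. Y = 1/R + jωC
Y = (0.03413 + j0.01868) S
|Y| = 0.03891 S → |Z| = 1/|Y| = 25.70 Ω, ∠Z = −∠Y = -28.69°

-28.69°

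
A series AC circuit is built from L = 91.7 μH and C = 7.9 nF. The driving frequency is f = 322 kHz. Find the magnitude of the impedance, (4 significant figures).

123.0 Ω

ω = 2πf = 2.023e+06 rad/s
X_L = ωL = 185.5 Ω
X_C = 1/(ωC) = 62.57 Ω
Net reactance X = X_L − X_C = 123.0 Ω
Z = j123.0 Ω
|Z| = √(0² + 123.0²) = 123.0 Ω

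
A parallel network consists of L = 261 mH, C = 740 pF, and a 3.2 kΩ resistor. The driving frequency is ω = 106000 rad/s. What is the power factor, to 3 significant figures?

0.991

X_L = ωL = 27700 Ω
X_C = 1/(ωC) = 12700 Ω
Parallel: admittances add. Y = 1/R + 1/(jωL) + jωC
Y = (0.000313 + j4.23e-05) S
|Y| = 0.000315 S → |Z| = 1/|Y| = 3170 Ω, ∠Z = −∠Y = -7.71°
cos φ = cos(-7.71°) = 0.991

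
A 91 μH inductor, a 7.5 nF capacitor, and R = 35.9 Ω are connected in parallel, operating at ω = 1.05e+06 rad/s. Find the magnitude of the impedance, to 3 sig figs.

X_L = ωL = 95.5 Ω
X_C = 1/(ωC) = 127 Ω
Parallel: admittances add. Y = 1/R + 1/(jωL) + jωC
Y = (0.0279 − j0.00259) S
|Y| = 0.0280 S → |Z| = 1/|Y| = 35.7 Ω, ∠Z = −∠Y = 5.31°

35.7 Ω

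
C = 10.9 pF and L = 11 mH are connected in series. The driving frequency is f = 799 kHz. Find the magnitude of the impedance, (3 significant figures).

ω = 2πf = 5.02e+06 rad/s
X_L = ωL = 55200 Ω
X_C = 1/(ωC) = 18300 Ω
Net reactance X = X_L − X_C = 36900 Ω
Z = j36900 Ω
|Z| = √(0² + 36900²) = 36900 Ω

36900 Ω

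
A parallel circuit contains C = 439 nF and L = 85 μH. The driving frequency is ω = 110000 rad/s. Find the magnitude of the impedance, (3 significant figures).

17.0 Ω

X_L = ωL = 9.35 Ω
X_C = 1/(ωC) = 20.7 Ω
Parallel: admittances add. Y = 1/(jωL) + jωC
Y = (0 − j0.0587) S
|Y| = 0.0587 S → |Z| = 1/|Y| = 17.0 Ω, ∠Z = −∠Y = 90.0°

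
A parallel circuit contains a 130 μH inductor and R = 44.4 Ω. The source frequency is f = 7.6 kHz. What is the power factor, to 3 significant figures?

0.138

ω = 2πf = 47750 rad/s
X_L = ωL = 6.21 Ω
Parallel: admittances add. Y = 1/R + 1/(jωL)
Y = (0.0225 − j0.161) S
|Y| = 0.163 S → |Z| = 1/|Y| = 6.15 Ω, ∠Z = −∠Y = 82.0°
cos φ = cos(82.0°) = 0.138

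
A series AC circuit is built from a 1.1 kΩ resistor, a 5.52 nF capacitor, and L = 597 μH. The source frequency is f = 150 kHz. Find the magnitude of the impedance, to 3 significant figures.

1160 Ω

ω = 2πf = 942500 rad/s
X_L = ωL = 563 Ω
X_C = 1/(ωC) = 192 Ω
Net reactance X = X_L − X_C = 370 Ω
Z = 1100 + j370 Ω
|Z| = √(1100² + 370²) = 1160 Ω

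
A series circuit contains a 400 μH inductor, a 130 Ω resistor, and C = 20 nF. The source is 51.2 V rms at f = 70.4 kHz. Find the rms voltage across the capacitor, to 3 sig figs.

40.0 V

ω = 2πf = 442300 rad/s
X_L = ωL = 177 Ω
X_C = 1/(ωC) = 113 Ω
Net reactance X = X_L − X_C = 63.9 Ω
Z = 130 + j63.9 Ω
|Z| = √(130² + 63.9²) = 145 Ω
I = V/|Z| = 353 mA
V_C = I·|Z_C| = 0.353 × 113 = 40.0 V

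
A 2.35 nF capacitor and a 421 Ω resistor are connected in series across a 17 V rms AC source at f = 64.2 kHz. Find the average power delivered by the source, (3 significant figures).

94.3 mW

ω = 2πf = 403400 rad/s
X_C = 1/(ωC) = 1050 Ω
Z = 421 − j1050 Ω
|Z| = √(421² + 1050²) = 1140 Ω
∠Z = arctan(-1050/421) = -68.2°
I = V/|Z| = 15.0 mA
P = VI cos φ = 17 × 0.0150 × cos(-68.2°) = 94.3 mW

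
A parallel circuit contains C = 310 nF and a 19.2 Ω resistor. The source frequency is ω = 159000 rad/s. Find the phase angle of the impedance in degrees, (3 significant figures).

-43.4°

X_C = 1/(ωC) = 20.3 Ω
Parallel: admittances add. Y = 1/R + jωC
Y = (0.0521 + j0.0493) S
|Y| = 0.0717 S → |Z| = 1/|Y| = 13.9 Ω, ∠Z = −∠Y = -43.4°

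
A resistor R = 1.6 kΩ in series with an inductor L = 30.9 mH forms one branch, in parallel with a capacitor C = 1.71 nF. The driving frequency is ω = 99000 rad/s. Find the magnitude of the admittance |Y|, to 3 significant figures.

X_L = ωL = 3060 Ω
X_C = 1/(ωC) = 5910 Ω
Branch 1 (R+jX_L): Z₁ = 1600 + j3060 Ω, |Z₁| = 3450 Ω
Branch 2 (−jX_C): Z₂ = −j5910 Ω
Parallel: Z = Z₁Z₂/(Z₁+Z₂), |Z| = 6240 Ω, ∠Z = 33.1°
|Y| = 1/|Z| = 160 μS

160 μS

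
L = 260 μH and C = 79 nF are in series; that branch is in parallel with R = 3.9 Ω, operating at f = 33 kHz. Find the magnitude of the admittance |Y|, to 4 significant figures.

292.2 mS

ω = 2πf = 207300 rad/s
X_L = ωL = 53.91 Ω
X_C = 1/(ωC) = 61.05 Ω
Branch 1: Z₁ = R = 3.900 Ω
Branch 2 (series LC): Z₂ = j(X_L − X_C) = −j7.139 Ω
Parallel: Z = Z₁Z₂/(Z₁+Z₂), |Z| = 3.423 Ω, ∠Z = -28.65°
|Y| = 1/|Z| = 292.2 mS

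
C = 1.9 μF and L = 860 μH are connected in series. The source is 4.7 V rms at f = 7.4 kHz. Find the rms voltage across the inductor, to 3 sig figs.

6.56 V

ω = 2πf = 46500 rad/s
X_L = ωL = 40.0 Ω
X_C = 1/(ωC) = 11.3 Ω
Net reactance X = X_L − X_C = 28.7 Ω
Z = j28.7 Ω
|Z| = √(0² + 28.7²) = 28.7 Ω
I = V/|Z| = 164 mA
V_L = I·|Z_L| = 0.164 × 40.0 = 6.56 V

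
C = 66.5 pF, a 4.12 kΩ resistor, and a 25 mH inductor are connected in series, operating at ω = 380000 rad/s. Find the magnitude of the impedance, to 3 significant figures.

30400 Ω

X_L = ωL = 9500 Ω
X_C = 1/(ωC) = 39600 Ω
Net reactance X = X_L − X_C = -30100 Ω
Z = 4120 − j30100 Ω
|Z| = √(4120² + 30100²) = 30400 Ω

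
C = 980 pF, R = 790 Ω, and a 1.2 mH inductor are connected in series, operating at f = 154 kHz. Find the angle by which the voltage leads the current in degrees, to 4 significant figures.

ω = 2πf = 967600 rad/s
X_L = ωL = 1161 Ω
X_C = 1/(ωC) = 1055 Ω
Net reactance X = X_L − X_C = 106.6 Ω
Z = 790.0 + j106.6 Ω
|Z| = √(790.0² + 106.6²) = 797.2 Ω
∠Z = arctan(106.6/790.0) = 7.683°

7.683°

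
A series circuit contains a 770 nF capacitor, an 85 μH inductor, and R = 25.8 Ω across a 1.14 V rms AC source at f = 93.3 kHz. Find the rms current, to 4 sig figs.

ω = 2πf = 586200 rad/s
X_L = ωL = 49.83 Ω
X_C = 1/(ωC) = 2.215 Ω
Net reactance X = X_L − X_C = 47.61 Ω
Z = 25.80 + j47.61 Ω
|Z| = √(25.80² + 47.61²) = 54.15 Ω
I = V/|Z| = 1.14/54.15 = 21.05 mA

21.05 mA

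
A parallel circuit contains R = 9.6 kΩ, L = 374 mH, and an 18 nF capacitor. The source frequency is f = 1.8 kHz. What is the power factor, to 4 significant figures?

0.9537

ω = 2πf = 11310 rad/s
X_L = ωL = 4230 Ω
X_C = 1/(ωC) = 4912 Ω
Parallel: admittances add. Y = 1/R + 1/(jωL) + jωC
Y = (0.0001042 − j3.284e-05) S
|Y| = 0.0001092 S → |Z| = 1/|Y| = 9156 Ω, ∠Z = −∠Y = 17.50°
cos φ = cos(17.50°) = 0.9537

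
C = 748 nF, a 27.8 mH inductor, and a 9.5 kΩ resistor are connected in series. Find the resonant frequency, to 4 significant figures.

1.104 kHz

ω₀ = 1/√(LC) = 1/√(0.0278 × 7.48e-07) = 6935 rad/s
f₀ = ω₀/(2π) = 1.104 kHz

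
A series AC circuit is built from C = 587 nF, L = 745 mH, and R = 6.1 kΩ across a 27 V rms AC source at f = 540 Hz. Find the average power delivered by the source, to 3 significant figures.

108 mW

ω = 2πf = 3393 rad/s
X_L = ωL = 2530 Ω
X_C = 1/(ωC) = 502 Ω
Net reactance X = X_L − X_C = 2030 Ω
Z = 6100 + j2030 Ω
|Z| = √(6100² + 2030²) = 6430 Ω
∠Z = arctan(2030/6100) = 18.4°
I = V/|Z| = 4.20 mA
P = VI cos φ = 27 × 0.00420 × cos(18.4°) = 108 mW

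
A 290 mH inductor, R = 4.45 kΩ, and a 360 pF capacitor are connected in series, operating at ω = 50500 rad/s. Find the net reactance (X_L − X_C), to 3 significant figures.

-40400 Ω

X_L = ωL = 14600 Ω
X_C = 1/(ωC) = 55000 Ω
X = 14600 − 55000 = -40400 Ω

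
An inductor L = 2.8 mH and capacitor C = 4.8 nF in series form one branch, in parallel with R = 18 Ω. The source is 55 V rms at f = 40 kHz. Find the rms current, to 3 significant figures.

ω = 2πf = 251300 rad/s
X_L = ωL = 704 Ω
X_C = 1/(ωC) = 829 Ω
Branch 1: Z₁ = R = 18.0 Ω
Branch 2 (series LC): Z₂ = j(X_L − X_C) = −j125 Ω
Parallel: Z = Z₁Z₂/(Z₁+Z₂), |Z| = 17.8 Ω, ∠Z = -8.18°
I = V/|Z| = 55/17.8 = 3.09 A

3.09 A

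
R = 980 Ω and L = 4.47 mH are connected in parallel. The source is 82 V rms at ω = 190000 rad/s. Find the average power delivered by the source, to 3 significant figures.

6.86 W

X_L = ωL = 849 Ω
Parallel: admittances add. Y = 1/R + 1/(jωL)
Y = (0.00102 − j0.00118) S
|Y| = 0.00156 S → |Z| = 1/|Y| = 642 Ω, ∠Z = −∠Y = 49.1°
I = V/|Z| = 128 mA
P = VI cos φ = 82 × 0.128 × cos(49.1°) = 6.86 W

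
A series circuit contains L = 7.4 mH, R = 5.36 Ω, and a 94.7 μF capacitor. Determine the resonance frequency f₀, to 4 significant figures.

ω₀ = 1/√(LC) = 1/√(0.0074 × 9.47e-05) = 1195 rad/s
f₀ = ω₀/(2π) = 190.1 Hz

190.1 Hz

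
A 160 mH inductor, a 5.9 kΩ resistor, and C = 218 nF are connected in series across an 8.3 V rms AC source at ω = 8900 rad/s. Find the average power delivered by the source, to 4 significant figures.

11.41 mW

X_L = ωL = 1424 Ω
X_C = 1/(ωC) = 515.4 Ω
Net reactance X = X_L − X_C = 908.6 Ω
Z = 5900 + j908.6 Ω
|Z| = √(5900² + 908.6²) = 5970 Ω
∠Z = arctan(908.6/5900) = 8.755°
I = V/|Z| = 1.390 mA
P = VI cos φ = 8.3 × 0.001390 × cos(8.755°) = 11.41 mW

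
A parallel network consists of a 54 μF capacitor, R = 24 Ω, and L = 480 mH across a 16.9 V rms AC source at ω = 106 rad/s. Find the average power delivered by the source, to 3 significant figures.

X_L = ωL = 50.9 Ω
X_C = 1/(ωC) = 175 Ω
Parallel: admittances add. Y = 1/R + 1/(jωL) + jωC
Y = (0.0417 − j0.0139) S
|Y| = 0.0439 S → |Z| = 1/|Y| = 22.8 Ω, ∠Z = −∠Y = 18.5°
I = V/|Z| = 742 mA
P = VI cos φ = 16.9 × 0.742 × cos(18.5°) = 11.9 W

11.9 W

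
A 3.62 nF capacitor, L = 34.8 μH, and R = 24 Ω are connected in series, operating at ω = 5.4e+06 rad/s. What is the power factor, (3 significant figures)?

0.173

X_L = ωL = 188 Ω
X_C = 1/(ωC) = 51.2 Ω
Net reactance X = X_L − X_C = 137 Ω
Z = 24.0 + j137 Ω
|Z| = √(24.0² + 137²) = 139 Ω
∠Z = arctan(137/24.0) = 80.0°
cos φ = cos(80.0°) = 0.173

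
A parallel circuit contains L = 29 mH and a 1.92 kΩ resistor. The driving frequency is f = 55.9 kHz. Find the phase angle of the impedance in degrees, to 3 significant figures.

10.7°

ω = 2πf = 351200 rad/s
X_L = ωL = 10200 Ω
Parallel: admittances add. Y = 1/R + 1/(jωL)
Y = (0.000521 − j9.82e-05) S
|Y| = 0.000530 S → |Z| = 1/|Y| = 1890 Ω, ∠Z = −∠Y = 10.7°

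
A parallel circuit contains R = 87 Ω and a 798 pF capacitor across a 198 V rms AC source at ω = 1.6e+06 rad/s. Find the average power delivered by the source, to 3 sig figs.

451 W

X_C = 1/(ωC) = 783 Ω
Parallel: admittances add. Y = 1/R + jωC
Y = (0.0115 + j0.00128) S
|Y| = 0.0116 S → |Z| = 1/|Y| = 86.5 Ω, ∠Z = −∠Y = -6.34°
I = V/|Z| = 2.29 A
P = VI cos φ = 198 × 2.29 × cos(-6.34°) = 451 W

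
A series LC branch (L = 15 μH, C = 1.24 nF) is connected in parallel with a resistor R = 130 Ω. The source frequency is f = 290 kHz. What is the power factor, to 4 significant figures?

ω = 2πf = 1.822e+06 rad/s
X_L = ωL = 27.33 Ω
X_C = 1/(ωC) = 442.6 Ω
Branch 1: Z₁ = R = 130.0 Ω
Branch 2 (series LC): Z₂ = j(X_L − X_C) = −j415.3 Ω
Parallel: Z = Z₁Z₂/(Z₁+Z₂), |Z| = 124.1 Ω, ∠Z = -17.38°
cos φ = cos(-17.38°) = 0.9543

0.9543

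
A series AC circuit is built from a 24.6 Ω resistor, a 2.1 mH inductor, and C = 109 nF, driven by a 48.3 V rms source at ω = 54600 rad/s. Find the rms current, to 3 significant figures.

822 mA

X_L = ωL = 115 Ω
X_C = 1/(ωC) = 168 Ω
Net reactance X = X_L − X_C = -53.4 Ω
Z = 24.6 − j53.4 Ω
|Z| = √(24.6² + 53.4²) = 58.8 Ω
I = V/|Z| = 48.3/58.8 = 822 mA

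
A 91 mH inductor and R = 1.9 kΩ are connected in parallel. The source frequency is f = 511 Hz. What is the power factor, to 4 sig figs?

0.1520

ω = 2πf = 3211 rad/s
X_L = ωL = 292.2 Ω
Parallel: admittances add. Y = 1/R + 1/(jωL)
Y = (0.0005263 − j0.003423) S
|Y| = 0.003463 S → |Z| = 1/|Y| = 288.8 Ω, ∠Z = −∠Y = 81.26°
cos φ = cos(81.26°) = 0.1520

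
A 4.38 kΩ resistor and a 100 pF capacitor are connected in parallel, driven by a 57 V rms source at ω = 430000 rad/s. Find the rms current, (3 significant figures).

13.2 mA

X_C = 1/(ωC) = 23300 Ω
Parallel: admittances add. Y = 1/R + jωC
Y = (0.000228 + j4.3e-05) S
|Y| = 0.000232 S → |Z| = 1/|Y| = 4300 Ω, ∠Z = −∠Y = -10.7°
I = V/|Z| = 57/4300 = 13.2 mA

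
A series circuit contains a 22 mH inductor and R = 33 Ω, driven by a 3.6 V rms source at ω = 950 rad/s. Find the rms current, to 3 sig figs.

X_L = ωL = 20.9 Ω
Z = 33.0 + j20.9 Ω
|Z| = √(33.0² + 20.9²) = 39.1 Ω
I = V/|Z| = 3.6/39.1 = 92.2 mA

92.2 mA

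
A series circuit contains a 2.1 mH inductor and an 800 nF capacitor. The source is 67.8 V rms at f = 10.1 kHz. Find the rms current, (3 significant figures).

ω = 2πf = 63460 rad/s
X_L = ωL = 133 Ω
X_C = 1/(ωC) = 19.7 Ω
Net reactance X = X_L − X_C = 114 Ω
Z = j114 Ω
|Z| = √(0² + 114²) = 114 Ω
I = V/|Z| = 67.8/114 = 597 mA

597 mA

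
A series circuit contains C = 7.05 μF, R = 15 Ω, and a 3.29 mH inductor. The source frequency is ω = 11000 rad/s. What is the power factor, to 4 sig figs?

X_L = ωL = 36.19 Ω
X_C = 1/(ωC) = 12.89 Ω
Net reactance X = X_L − X_C = 23.30 Ω
Z = 15.00 + j23.30 Ω
|Z| = √(15.00² + 23.30²) = 27.71 Ω
∠Z = arctan(23.30/15.00) = 57.22°
cos φ = cos(57.22°) = 0.5414

0.5414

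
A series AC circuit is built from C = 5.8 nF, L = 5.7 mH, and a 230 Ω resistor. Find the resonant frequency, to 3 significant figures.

ω₀ = 1/√(LC) = 1/√(0.0057 × 5.8e-09) = 173900 rad/s
f₀ = ω₀/(2π) = 27.7 kHz

27.7 kHz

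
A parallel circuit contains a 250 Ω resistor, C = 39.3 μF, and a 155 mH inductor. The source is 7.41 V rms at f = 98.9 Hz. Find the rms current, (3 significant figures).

ω = 2πf = 621.4 rad/s
X_L = ωL = 96.3 Ω
X_C = 1/(ωC) = 40.9 Ω
Parallel: admittances add. Y = 1/R + 1/(jωL) + jωC
Y = (0.00400 + j0.0140) S
|Y| = 0.0146 S → |Z| = 1/|Y| = 68.5 Ω, ∠Z = −∠Y = -74.1°
I = V/|Z| = 7.41/68.5 = 108 mA

108 mA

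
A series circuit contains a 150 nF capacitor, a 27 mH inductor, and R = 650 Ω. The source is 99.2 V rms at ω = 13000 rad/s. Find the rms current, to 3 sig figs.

148 mA

X_L = ωL = 351 Ω
X_C = 1/(ωC) = 513 Ω
Net reactance X = X_L − X_C = -162 Ω
Z = 650 − j162 Ω
|Z| = √(650² + 162²) = 670 Ω
I = V/|Z| = 99.2/670 = 148 mA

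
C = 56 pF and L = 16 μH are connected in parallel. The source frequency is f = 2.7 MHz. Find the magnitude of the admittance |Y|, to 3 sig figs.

2.73 mS

ω = 2πf = 1.696e+07 rad/s
X_L = ωL = 271 Ω
X_C = 1/(ωC) = 1050 Ω
Parallel: admittances add. Y = 1/(jωL) + jωC
Y = (0 − j0.00273) S
|Y| = 0.00273 S → |Z| = 1/|Y| = 366 Ω, ∠Z = −∠Y = 90.0°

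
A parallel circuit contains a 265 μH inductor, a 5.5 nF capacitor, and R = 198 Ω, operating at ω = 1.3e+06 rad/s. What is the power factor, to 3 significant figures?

X_L = ωL = 344 Ω
X_C = 1/(ωC) = 140 Ω
Parallel: admittances add. Y = 1/R + 1/(jωL) + jωC
Y = (0.00505 + j0.00425) S
|Y| = 0.00660 S → |Z| = 1/|Y| = 152 Ω, ∠Z = −∠Y = -40.1°
cos φ = cos(-40.1°) = 0.765

0.765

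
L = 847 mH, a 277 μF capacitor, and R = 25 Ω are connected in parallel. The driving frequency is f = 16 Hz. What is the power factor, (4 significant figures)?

ω = 2πf = 100.5 rad/s
X_L = ωL = 85.15 Ω
X_C = 1/(ωC) = 35.91 Ω
Parallel: admittances add. Y = 1/R + 1/(jωL) + jωC
Y = (0.04000 + j0.01610) S
|Y| = 0.04312 S → |Z| = 1/|Y| = 23.19 Ω, ∠Z = −∠Y = -21.93°
cos φ = cos(-21.93°) = 0.9277

0.9277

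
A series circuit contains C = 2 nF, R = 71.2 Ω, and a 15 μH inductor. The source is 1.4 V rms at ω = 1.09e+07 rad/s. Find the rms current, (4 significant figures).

10.18 mA

X_L = ωL = 163.5 Ω
X_C = 1/(ωC) = 45.87 Ω
Net reactance X = X_L − X_C = 117.6 Ω
Z = 71.20 + j117.6 Ω
|Z| = √(71.20² + 117.6²) = 137.5 Ω
I = V/|Z| = 1.4/137.5 = 10.18 mA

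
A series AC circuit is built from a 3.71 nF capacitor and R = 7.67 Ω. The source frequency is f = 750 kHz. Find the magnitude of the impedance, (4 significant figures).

57.71 Ω

ω = 2πf = 4.712e+06 rad/s
X_C = 1/(ωC) = 57.20 Ω
Z = 7.670 − j57.20 Ω
|Z| = √(7.670² + 57.20²) = 57.71 Ω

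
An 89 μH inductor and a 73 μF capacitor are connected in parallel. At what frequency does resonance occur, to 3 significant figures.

ω₀ = 1/√(LC) = 1/√(8.9e-05 × 7.3e-05) = 12410 rad/s
f₀ = ω₀/(2π) = 1.97 kHz

1.97 kHz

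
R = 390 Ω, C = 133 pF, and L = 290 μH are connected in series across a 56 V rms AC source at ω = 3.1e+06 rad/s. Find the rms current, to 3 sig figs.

X_L = ωL = 899 Ω
X_C = 1/(ωC) = 2430 Ω
Net reactance X = X_L − X_C = -1530 Ω
Z = 390 − j1530 Ω
|Z| = √(390² + 1530²) = 1580 Ω
I = V/|Z| = 56/1580 = 35.5 mA

35.5 mA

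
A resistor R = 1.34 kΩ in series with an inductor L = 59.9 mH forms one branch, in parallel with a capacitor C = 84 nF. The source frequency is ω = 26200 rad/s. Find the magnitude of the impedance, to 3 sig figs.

X_L = ωL = 1570 Ω
X_C = 1/(ωC) = 454 Ω
Branch 1 (R+jX_L): Z₁ = 1340 + j1570 Ω, |Z₁| = 2060 Ω
Branch 2 (−jX_C): Z₂ = −j454 Ω
Parallel: Z = Z₁Z₂/(Z₁+Z₂), |Z| = 538 Ω, ∠Z = -80.3°

538 Ω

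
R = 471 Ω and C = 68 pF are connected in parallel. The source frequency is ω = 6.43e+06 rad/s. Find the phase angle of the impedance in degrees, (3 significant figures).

-11.6°

X_C = 1/(ωC) = 2290 Ω
Parallel: admittances add. Y = 1/R + jωC
Y = (0.00212 + j0.000437) S
|Y| = 0.00217 S → |Z| = 1/|Y| = 461 Ω, ∠Z = −∠Y = -11.6°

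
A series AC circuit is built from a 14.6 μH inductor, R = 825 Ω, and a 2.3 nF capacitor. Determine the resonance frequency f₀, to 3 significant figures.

ω₀ = 1/√(LC) = 1/√(1.46e-05 × 2.3e-09) = 5.457e+06 rad/s
f₀ = ω₀/(2π) = 869 kHz

869 kHz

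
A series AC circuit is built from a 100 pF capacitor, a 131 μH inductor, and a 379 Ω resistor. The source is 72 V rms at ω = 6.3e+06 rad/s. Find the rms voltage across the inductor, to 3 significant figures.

69.8 V

X_L = ωL = 825 Ω
X_C = 1/(ωC) = 1590 Ω
Net reactance X = X_L − X_C = -762 Ω
Z = 379 − j762 Ω
|Z| = √(379² + 762²) = 851 Ω
I = V/|Z| = 84.6 mA
V_L = I·|Z_L| = 0.0846 × 825 = 69.8 V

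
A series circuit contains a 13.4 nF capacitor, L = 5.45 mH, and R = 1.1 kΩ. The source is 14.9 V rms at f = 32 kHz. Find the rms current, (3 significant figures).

ω = 2πf = 201100 rad/s
X_L = ωL = 1100 Ω
X_C = 1/(ωC) = 371 Ω
Net reactance X = X_L − X_C = 725 Ω
Z = 1100 + j725 Ω
|Z| = √(1100² + 725²) = 1320 Ω
I = V/|Z| = 14.9/1320 = 11.3 mA

11.3 mA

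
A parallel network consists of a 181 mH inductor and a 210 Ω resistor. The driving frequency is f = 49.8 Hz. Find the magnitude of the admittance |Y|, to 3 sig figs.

18.3 mS

ω = 2πf = 312.9 rad/s
X_L = ωL = 56.6 Ω
Parallel: admittances add. Y = 1/R + 1/(jωL)
Y = (0.00476 − j0.0177) S
|Y| = 0.0183 S → |Z| = 1/|Y| = 54.7 Ω, ∠Z = −∠Y = 74.9°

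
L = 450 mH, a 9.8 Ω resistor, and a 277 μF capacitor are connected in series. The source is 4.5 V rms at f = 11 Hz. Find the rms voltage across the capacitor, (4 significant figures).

10.09 V

ω = 2πf = 69.12 rad/s
X_L = ωL = 31.10 Ω
X_C = 1/(ωC) = 52.23 Ω
Net reactance X = X_L − X_C = -21.13 Ω
Z = 9.800 − j21.13 Ω
|Z| = √(9.800² + 21.13²) = 23.29 Ω
I = V/|Z| = 193.2 mA
V_C = I·|Z_C| = 0.1932 × 52.23 = 10.09 V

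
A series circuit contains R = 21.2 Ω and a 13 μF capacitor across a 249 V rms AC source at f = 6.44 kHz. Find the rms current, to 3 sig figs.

ω = 2πf = 40460 rad/s
X_C = 1/(ωC) = 1.90 Ω
Z = 21.2 − j1.90 Ω
|Z| = √(21.2² + 1.90²) = 21.3 Ω
I = V/|Z| = 249/21.3 = 11.7 A

11.7 A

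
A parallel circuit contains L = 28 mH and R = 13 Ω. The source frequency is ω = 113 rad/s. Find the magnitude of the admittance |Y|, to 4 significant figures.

X_L = ωL = 3.164 Ω
Parallel: admittances add. Y = 1/R + 1/(jωL)
Y = (0.07692 − j0.3161) S
|Y| = 0.3253 S → |Z| = 1/|Y| = 3.074 Ω, ∠Z = −∠Y = 76.32°

325.3 mS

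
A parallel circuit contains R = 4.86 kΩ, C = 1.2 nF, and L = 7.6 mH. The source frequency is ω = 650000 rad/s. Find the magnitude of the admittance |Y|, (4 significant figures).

X_L = ωL = 4940 Ω
X_C = 1/(ωC) = 1282 Ω
Parallel: admittances add. Y = 1/R + 1/(jωL) + jωC
Y = (0.0002058 + j0.0005776) S
|Y| = 0.0006131 S → |Z| = 1/|Y| = 1631 Ω, ∠Z = −∠Y = -70.39°

613.1 μS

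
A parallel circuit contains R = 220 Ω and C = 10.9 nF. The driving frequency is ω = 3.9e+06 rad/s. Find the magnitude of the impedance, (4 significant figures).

23.39 Ω

X_C = 1/(ωC) = 23.52 Ω
Parallel: admittances add. Y = 1/R + jωC
Y = (0.004545 + j0.04251) S
|Y| = 0.04275 S → |Z| = 1/|Y| = 23.39 Ω, ∠Z = −∠Y = -83.90°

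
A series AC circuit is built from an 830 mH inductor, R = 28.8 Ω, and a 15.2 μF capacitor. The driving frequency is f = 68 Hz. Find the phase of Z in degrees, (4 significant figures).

81.83°

ω = 2πf = 427.3 rad/s
X_L = ωL = 354.6 Ω
X_C = 1/(ωC) = 154.0 Ω
Net reactance X = X_L − X_C = 200.6 Ω
Z = 28.80 + j200.6 Ω
|Z| = √(28.80² + 200.6²) = 202.7 Ω
∠Z = arctan(200.6/28.80) = 81.83°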